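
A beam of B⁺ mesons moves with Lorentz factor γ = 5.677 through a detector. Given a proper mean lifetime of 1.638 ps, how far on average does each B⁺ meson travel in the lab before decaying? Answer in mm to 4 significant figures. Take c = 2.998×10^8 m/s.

β = √(1 − 1/γ²) = √(1 − 1/5.677²) = 0.984363
Dilated lifetime: Δt = γτ₀ = 5.677 × 1.638 ps = 9.29893 ps
d = vΔt = 0.984363c × 9.29893 ps = 2.95112×10^8 m/s × 9.29893×10^-12 s = 2.744 mm

d ≈ 2.744 mm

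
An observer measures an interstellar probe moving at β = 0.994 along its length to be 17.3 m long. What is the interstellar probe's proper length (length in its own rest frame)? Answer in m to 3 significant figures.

γ = 1/√(1 − 0.994²) = 9.1424
L₀ = γL = 9.1424 × 17.3 = 158 m

L₀ ≈ 158 m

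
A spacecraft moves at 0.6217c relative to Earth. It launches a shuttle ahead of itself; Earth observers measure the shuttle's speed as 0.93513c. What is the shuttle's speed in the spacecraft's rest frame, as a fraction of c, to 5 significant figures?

Inverse velocity addition: u' = (u − v)/(1 − uv/c²)
= (0.93513 − 0.6217)/(1 − 0.93513×0.6217) = 0.31343/0.4186297 = 0.74870

u' ≈ 0.74870c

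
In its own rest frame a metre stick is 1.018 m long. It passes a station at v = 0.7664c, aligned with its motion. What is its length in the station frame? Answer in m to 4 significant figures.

L ≈ 0.6539 m

γ = 1/√(1 − 0.7664²) = 1.55675
Length contraction: L = L₀/γ = 1.018/1.55675 = 0.6539 m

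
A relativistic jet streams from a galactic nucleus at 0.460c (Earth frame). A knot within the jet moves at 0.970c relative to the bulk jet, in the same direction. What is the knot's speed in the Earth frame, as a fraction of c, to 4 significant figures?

u ≈ 0.9888c

Relativistic velocity addition: u = (u' + v)/(1 + u'v/c²)
= (0.970 + 0.460)/(1 + 0.970×0.460) = 1.430/1.44620 = 0.9888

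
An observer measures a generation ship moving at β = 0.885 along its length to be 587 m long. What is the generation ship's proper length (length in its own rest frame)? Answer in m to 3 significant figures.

γ = 1/√(1 − 0.885²) = 2.1478
L₀ = γL = 2.1478 × 587 = 1260 m

L₀ ≈ 1260 m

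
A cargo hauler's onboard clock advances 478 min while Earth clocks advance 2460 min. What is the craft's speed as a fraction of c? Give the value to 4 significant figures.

γ = Δt/τ₀ = 2460/478 = 5.14644
β = √(1 − 1/γ²) = √(1 − 1/5.14644²) = 0.9809

β ≈ 0.9809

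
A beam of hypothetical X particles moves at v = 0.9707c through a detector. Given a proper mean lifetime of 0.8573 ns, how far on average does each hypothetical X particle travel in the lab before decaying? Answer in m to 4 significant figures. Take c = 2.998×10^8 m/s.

γ = 1/√(1 − 0.9707²) = 4.16156
Dilated lifetime: Δt = γτ₀ = 4.16156 × 0.8573 ns = 3.56770 ns
d = vΔt = 0.9707c × 3.56770 ns = 2.91016×10^8 m/s × 3.56770×10^-9 s = 1.038 m

d ≈ 1.038 m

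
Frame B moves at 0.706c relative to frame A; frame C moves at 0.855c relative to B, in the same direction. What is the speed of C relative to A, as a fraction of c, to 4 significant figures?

u ≈ 0.9734c

Compose boost 2: (0.855 + 0.706)/(1 + 0.855×0.706) = 1.561/1.60363 = 0.9734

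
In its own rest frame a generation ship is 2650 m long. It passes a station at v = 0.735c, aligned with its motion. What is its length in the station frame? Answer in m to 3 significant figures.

L ≈ 1800 m

γ = 1/√(1 − 0.735²) = 1.4748
Length contraction: L = L₀/γ = 2650/1.4748 = 1800 m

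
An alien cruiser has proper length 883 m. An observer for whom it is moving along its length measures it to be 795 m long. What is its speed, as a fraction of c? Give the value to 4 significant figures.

γ = L₀/L = 883/795 = 1.11069
β = √(1 − 1/γ²) = 0.4352

β ≈ 0.4352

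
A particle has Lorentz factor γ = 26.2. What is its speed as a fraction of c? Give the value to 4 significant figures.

β = √(1 − 1/γ²) = √(1 − 1/26.2²) = √(0.998543) = 0.9993

β ≈ 0.9993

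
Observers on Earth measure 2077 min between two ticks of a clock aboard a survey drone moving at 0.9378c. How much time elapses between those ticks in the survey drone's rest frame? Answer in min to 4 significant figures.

τ₀ ≈ 721.1 min

γ = 1/√(1 − 0.9378²) = 2.88038
Proper time: τ₀ = Δt/γ = 2077/2.88038 = 721.1 min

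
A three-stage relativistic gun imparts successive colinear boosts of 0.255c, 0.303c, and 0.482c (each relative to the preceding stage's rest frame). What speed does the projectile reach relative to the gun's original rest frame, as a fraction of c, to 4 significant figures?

u ≈ 0.8002c

Compose boost 2: (0.303 + 0.255)/(1 + 0.303×0.255) = 0.5580/1.07726 = 0.517978
Compose boost 3: (0.482 + 0.517978)/(1 + 0.482×0.517978) = 0.999978/1.24967 = 0.8002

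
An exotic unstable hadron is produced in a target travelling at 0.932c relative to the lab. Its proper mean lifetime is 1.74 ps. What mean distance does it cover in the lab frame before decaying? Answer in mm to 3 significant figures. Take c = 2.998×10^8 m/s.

d ≈ 1.34 mm

γ = 1/√(1 − 0.932²) = 2.7589
Dilated lifetime: Δt = γτ₀ = 2.7589 × 1.74 ps = 4.8006 ps
d = vΔt = 0.932c × 4.8006 ps = 2.7941×10^8 m/s × 4.8006×10^-12 s = 1.34 mm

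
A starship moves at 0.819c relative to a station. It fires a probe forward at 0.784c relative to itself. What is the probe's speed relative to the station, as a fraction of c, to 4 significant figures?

u ≈ 0.9762c

Relativistic velocity addition: u = (u' + v)/(1 + u'v/c²)
= (0.784 + 0.819)/(1 + 0.784×0.819) = 1.603/1.64210 = 0.9762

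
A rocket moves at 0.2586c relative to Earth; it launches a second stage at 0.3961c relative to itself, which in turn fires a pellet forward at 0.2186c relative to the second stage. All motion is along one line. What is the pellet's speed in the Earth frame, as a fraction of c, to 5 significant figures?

u ≈ 0.71911c

Compose boost 2: (0.3961 + 0.2586)/(1 + 0.3961×0.2586) = 0.65470/1.102431 = 0.5938691
Compose boost 3: (0.2186 + 0.5938691)/(1 + 0.2186×0.5938691) = 0.8124691/1.129820 = 0.71911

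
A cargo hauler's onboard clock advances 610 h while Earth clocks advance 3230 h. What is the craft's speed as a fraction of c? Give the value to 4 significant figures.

β ≈ 0.9820

γ = Δt/τ₀ = 3230/610 = 5.29508
β = √(1 − 1/γ²) = √(1 − 1/5.29508²) = 0.9820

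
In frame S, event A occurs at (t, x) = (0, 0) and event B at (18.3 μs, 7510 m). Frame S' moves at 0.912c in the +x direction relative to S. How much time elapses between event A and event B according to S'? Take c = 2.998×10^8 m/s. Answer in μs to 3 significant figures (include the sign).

Δt' ≈ -11.1 μs

γ = 1/√(1 − 0.912²) = 2.4379
Δt' = γ(Δt − vΔx/c²) = 2.4379 × (18.3 μs − 0.912×7510 m / (2.998×10^8 m/s))
= 2.4379 × (-4.5456 μs) = -11.1 μs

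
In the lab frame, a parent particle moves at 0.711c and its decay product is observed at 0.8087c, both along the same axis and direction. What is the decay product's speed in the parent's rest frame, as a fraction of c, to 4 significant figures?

u' ≈ 0.2299c

Inverse velocity addition: u' = (u − v)/(1 − uv/c²)
= (0.8087 − 0.711)/(1 − 0.8087×0.711) = 0.09770/0.425014 = 0.2299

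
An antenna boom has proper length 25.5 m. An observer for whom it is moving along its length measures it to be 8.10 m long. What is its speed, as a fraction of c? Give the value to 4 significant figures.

β ≈ 0.9482

γ = L₀/L = 25.5/8.10 = 3.14815
β = √(1 − 1/γ²) = 0.9482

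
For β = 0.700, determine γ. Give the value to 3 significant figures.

γ ≈ 1.40

γ = 1/√(1 − β²) = 1/√(1 − 0.700²) = 1/√(0.51000) = 1.40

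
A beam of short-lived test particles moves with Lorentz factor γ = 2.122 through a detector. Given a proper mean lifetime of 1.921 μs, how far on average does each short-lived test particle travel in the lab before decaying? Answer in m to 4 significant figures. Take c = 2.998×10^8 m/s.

d ≈ 1078 m

β = √(1 − 1/γ²) = √(1 − 1/2.122²) = 0.881998
Dilated lifetime: Δt = γτ₀ = 2.122 × 1.921 μs = 4.07636 μs
d = vΔt = 0.881998c × 4.07636 μs = 2.64423×10^8 m/s × 4.07636×10^-6 s = 1078 m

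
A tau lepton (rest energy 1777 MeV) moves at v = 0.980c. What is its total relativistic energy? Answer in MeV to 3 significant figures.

γ = 1/√(1 − 0.980²) = 5.0252
E = γm₀c² = 5.0252 × 1777 MeV = 8930 MeV

E ≈ 8930 MeV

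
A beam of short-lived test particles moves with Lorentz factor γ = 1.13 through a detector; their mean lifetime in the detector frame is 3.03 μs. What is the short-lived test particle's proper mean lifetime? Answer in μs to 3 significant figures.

τ₀ ≈ 2.68 μs

γ = 1.13 (given)
Proper time: τ₀ = Δt/γ = 3.03/1.13 = 2.68 μs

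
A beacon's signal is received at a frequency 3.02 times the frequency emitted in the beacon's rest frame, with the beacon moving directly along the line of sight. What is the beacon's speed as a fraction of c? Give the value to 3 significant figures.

β ≈ 0.802

f_obs/f_src = √((1+β)/(1−β)) = 3.02  ⇒  (1+β)/(1−β) = 9.1204
β = |1 − D²|/(1 + D²) = |1 − 9.1204|/(1 + 9.1204) = 0.802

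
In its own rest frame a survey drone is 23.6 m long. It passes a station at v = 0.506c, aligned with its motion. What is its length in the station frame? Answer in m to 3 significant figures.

L ≈ 20.4 m

γ = 1/√(1 − 0.506²) = 1.1594
Length contraction: L = L₀/γ = 23.6/1.1594 = 20.4 m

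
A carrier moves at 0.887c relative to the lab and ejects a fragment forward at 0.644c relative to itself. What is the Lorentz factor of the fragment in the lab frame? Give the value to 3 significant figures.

u_lab = (0.644 + 0.887)/(1 + 0.644×0.887) = 1.531/1.57123 = 0.974397
γ = 1/√(1 − 0.974397²) = 4.45

γ ≈ 4.45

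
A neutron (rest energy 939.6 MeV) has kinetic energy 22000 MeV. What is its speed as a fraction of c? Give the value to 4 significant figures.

β ≈ 0.9992

γ = 1 + K/(m₀c²) = 1 + 22000/939.6 = 24.4142
β = √(1 − 1/γ²) = 0.9992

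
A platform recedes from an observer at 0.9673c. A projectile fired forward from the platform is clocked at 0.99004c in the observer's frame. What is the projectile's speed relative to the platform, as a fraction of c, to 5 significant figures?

u' ≈ 0.53715c

Inverse velocity addition: u' = (u − v)/(1 − uv/c²)
= (0.99004 − 0.9673)/(1 − 0.99004×0.9673) = 0.022740/0.04233431 = 0.53715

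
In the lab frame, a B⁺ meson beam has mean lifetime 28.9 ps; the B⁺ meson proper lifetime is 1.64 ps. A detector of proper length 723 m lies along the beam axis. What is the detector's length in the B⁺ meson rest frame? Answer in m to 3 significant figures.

L ≈ 41.0 m

Time dilation ⇒ γ = Δt/τ₀ = 28.9/1.64 = 17.622
Length contraction: L = L₀/γ = 723/17.622 = 41.0 m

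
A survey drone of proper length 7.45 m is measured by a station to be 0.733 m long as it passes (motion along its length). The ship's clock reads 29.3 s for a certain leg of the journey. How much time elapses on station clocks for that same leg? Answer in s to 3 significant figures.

Δt ≈ 298 s

Length contraction ⇒ γ = L₀/L = 7.45/0.733 = 10.164
Time dilation: Δt = γτ₀ = 10.164 × 29.3 s = 298 s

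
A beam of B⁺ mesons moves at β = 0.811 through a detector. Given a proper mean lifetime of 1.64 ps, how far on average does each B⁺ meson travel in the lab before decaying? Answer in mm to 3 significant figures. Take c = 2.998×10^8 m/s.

γ = 1/√(1 − 0.811²) = 1.7093
Dilated lifetime: Δt = γτ₀ = 1.7093 × 1.64 ps = 2.8032 ps
d = vΔt = 0.811c × 2.8032 ps = 2.4314×10^8 m/s × 2.8032×10^-12 s = 0.682 mm

d ≈ 0.682 mm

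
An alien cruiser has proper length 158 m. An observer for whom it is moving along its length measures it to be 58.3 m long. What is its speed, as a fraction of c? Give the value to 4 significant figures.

β ≈ 0.9294

γ = L₀/L = 158/58.3 = 2.71012
β = √(1 − 1/γ²) = 0.9294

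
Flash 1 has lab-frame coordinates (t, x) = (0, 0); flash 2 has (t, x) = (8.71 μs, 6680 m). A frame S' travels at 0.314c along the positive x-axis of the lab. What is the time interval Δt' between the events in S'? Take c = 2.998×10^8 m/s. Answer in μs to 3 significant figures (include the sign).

Δt' ≈ 1.80 μs

γ = 1/√(1 − 0.314²) = 1.0533
Δt' = γ(Δt − vΔx/c²) = 1.0533 × (8.71 μs − 0.314×6680 m / (2.998×10^8 m/s))
= 1.0533 × (1.7136 μs) = 1.80 μs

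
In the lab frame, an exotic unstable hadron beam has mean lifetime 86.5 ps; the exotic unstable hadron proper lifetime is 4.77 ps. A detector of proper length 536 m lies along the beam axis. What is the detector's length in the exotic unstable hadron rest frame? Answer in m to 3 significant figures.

Time dilation ⇒ γ = Δt/τ₀ = 86.5/4.77 = 18.134
Length contraction: L = L₀/γ = 536/18.134 = 29.6 m

L ≈ 29.6 m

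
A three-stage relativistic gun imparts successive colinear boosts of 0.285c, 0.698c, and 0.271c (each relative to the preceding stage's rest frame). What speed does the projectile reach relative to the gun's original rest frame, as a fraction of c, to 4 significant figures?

Compose boost 2: (0.698 + 0.285)/(1 + 0.698×0.285) = 0.9830/1.19893 = 0.819898
Compose boost 3: (0.271 + 0.819898)/(1 + 0.271×0.819898) = 1.09090/1.22219 = 0.8926

u ≈ 0.8926c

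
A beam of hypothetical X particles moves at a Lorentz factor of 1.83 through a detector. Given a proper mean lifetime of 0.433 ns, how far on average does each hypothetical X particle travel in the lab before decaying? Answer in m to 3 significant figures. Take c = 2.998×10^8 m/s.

d ≈ 0.199 m

β = √(1 − 1/γ²) = √(1 − 1/1.83²) = 0.83749
Dilated lifetime: Δt = γτ₀ = 1.83 × 0.433 ns = 0.79239 ns
d = vΔt = 0.83749c × 0.79239 ns = 2.5108×10^8 m/s × 7.9239×10^-10 s = 0.199 m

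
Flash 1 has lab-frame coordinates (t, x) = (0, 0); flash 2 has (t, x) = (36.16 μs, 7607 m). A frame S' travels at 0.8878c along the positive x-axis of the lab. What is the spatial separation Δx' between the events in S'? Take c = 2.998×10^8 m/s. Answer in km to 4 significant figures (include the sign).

γ = 1/√(1 − 0.8878²) = 2.17283
Δx' = γ(Δx − vΔt) = 2.17283 × (7607 m − 0.8878×(2.998×10^8 m/s)×36.16×10^-6 s)
= 2.17283 × (-2017.43 m) = -4.384 km

Δx' ≈ -4.384 km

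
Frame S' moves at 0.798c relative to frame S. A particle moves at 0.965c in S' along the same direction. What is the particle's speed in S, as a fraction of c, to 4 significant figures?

u ≈ 0.9960c

Relativistic velocity addition: u = (u' + v)/(1 + u'v/c²)
= (0.965 + 0.798)/(1 + 0.965×0.798) = 1.763/1.77007 = 0.9960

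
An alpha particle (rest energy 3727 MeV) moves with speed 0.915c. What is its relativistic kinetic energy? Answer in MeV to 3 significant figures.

K ≈ 5510 MeV

γ = 1/√(1 − 0.915²) = 2.4786
K = (γ − 1)m₀c² = (2.4786 − 1) × 3727 MeV = 1.4786 × 3727 MeV = 5510 MeV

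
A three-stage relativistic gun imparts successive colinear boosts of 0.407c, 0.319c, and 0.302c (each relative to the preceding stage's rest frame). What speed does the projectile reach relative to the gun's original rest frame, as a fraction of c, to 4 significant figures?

Compose boost 2: (0.319 + 0.407)/(1 + 0.319×0.407) = 0.7260/1.12983 = 0.642573
Compose boost 3: (0.302 + 0.642573)/(1 + 0.302×0.642573) = 0.944573/1.19406 = 0.7911

u ≈ 0.7911c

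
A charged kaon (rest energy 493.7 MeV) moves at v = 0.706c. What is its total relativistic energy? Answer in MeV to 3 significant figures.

E ≈ 697 MeV

γ = 1/√(1 − 0.706²) = 1.4120
E = γm₀c² = 1.4120 × 493.7 MeV = 697 MeV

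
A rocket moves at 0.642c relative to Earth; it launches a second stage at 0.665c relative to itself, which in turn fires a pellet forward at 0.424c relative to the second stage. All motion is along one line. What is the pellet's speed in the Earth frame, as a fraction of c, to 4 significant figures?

u ≈ 0.9651c

Compose boost 2: (0.665 + 0.642)/(1 + 0.665×0.642) = 1.307/1.42693 = 0.915952
Compose boost 3: (0.424 + 0.915952)/(1 + 0.424×0.915952) = 1.33995/1.38836 = 0.9651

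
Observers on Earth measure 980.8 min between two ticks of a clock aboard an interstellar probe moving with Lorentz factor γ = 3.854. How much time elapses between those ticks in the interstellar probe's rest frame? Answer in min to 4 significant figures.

τ₀ ≈ 254.5 min

γ = 3.854 (given)
Proper time: τ₀ = Δt/γ = 980.8/3.854 = 254.5 min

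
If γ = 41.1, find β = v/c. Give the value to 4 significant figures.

β ≈ 0.9997

β = √(1 − 1/γ²) = √(1 − 1/41.1²) = √(0.999408) = 0.9997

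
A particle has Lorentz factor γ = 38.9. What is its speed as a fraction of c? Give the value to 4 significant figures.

β = √(1 − 1/γ²) = √(1 − 1/38.9²) = √(0.999339) = 0.9997

β ≈ 0.9997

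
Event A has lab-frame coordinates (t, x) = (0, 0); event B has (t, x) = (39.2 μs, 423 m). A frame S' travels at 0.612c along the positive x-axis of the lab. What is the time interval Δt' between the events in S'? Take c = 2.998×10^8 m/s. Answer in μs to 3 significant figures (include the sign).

γ = 1/√(1 − 0.612²) = 1.2644
Δt' = γ(Δt − vΔx/c²) = 1.2644 × (39.2 μs − 0.612×423 m / (2.998×10^8 m/s))
= 1.2644 × (38.337 μs) = 48.5 μs

Δt' ≈ 48.5 μs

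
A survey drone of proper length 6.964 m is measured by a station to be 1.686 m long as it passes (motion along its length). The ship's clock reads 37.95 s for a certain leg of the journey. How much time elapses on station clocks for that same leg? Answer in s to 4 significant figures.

Δt ≈ 156.8 s

Length contraction ⇒ γ = L₀/L = 6.964/1.686 = 4.13049
Time dilation: Δt = γτ₀ = 4.13049 × 37.95 s = 156.8 s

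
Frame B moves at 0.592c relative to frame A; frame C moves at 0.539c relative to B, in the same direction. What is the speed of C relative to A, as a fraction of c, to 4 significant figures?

Compose boost 2: (0.539 + 0.592)/(1 + 0.539×0.592) = 1.131/1.31909 = 0.8574

u ≈ 0.8574c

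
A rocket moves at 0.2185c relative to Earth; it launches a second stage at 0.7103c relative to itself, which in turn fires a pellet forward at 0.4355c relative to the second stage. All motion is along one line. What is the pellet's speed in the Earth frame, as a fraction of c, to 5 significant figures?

Compose boost 2: (0.7103 + 0.2185)/(1 + 0.7103×0.2185) = 0.92880/1.155201 = 0.8040162
Compose boost 3: (0.4355 + 0.8040162)/(1 + 0.4355×0.8040162) = 1.239516/1.350149 = 0.91806

u ≈ 0.91806c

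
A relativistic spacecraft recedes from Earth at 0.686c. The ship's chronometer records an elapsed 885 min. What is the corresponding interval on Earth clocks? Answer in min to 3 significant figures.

Δt ≈ 1220 min

γ = 1/√(1 − 0.686²) = 1.3744
Time dilation: Δt = γτ₀ = 1.3744 × 885 min = 1220 min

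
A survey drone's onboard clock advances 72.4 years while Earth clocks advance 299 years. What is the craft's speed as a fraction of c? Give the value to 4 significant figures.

β ≈ 0.9702

γ = Δt/τ₀ = 299/72.4 = 4.12983
β = √(1 − 1/γ²) = √(1 − 1/4.12983²) = 0.9702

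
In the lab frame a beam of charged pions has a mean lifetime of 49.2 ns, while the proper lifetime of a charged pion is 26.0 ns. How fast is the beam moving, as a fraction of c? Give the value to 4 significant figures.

γ = Δt/τ₀ = 49.2/26.0 = 1.89231
β = √(1 − 1/γ²) = √(1 − 1/1.89231²) = 0.8490

β ≈ 0.8490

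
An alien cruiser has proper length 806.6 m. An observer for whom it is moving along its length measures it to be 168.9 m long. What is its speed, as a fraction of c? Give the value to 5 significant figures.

β ≈ 0.97783

γ = L₀/L = 806.6/168.9 = 4.775607
β = √(1 − 1/γ²) = 0.97783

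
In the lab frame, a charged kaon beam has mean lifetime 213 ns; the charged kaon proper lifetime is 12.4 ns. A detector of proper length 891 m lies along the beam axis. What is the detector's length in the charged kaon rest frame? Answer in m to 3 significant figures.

L ≈ 51.9 m

Time dilation ⇒ γ = Δt/τ₀ = 213/12.4 = 17.177
Length contraction: L = L₀/γ = 891/17.177 = 51.9 m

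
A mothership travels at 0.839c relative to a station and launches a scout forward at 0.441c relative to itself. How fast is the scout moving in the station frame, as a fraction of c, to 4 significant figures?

u ≈ 0.9343c

Compose boost 2: (0.441 + 0.839)/(1 + 0.441×0.839) = 1.280/1.37000 = 0.9343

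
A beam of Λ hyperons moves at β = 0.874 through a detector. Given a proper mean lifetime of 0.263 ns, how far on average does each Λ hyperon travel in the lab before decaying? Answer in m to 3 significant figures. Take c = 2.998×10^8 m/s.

γ = 1/√(1 − 0.874²) = 2.0579
Dilated lifetime: Δt = γτ₀ = 2.0579 × 0.263 ns = 0.54123 ns
d = vΔt = 0.874c × 0.54123 ns = 2.6203×10^8 m/s × 5.4123×10^-10 s = 0.142 m

d ≈ 0.142 m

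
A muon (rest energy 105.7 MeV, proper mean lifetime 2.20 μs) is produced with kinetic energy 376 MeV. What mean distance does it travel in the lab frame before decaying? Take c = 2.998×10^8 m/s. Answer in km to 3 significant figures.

γ = 1 + K/(m₀c²) = 1 + 376/105.7 = 4.5572
β = √(1 − 1/γ²) = 0.97563
Dilated lifetime: γτ₀ = 4.5572 × 2.20 μs = 10.026 μs
d = βc·γτ₀ = 0.97563 × (2.998×10^8 m/s) × 1.0026×10^-5 s = 2.93 km

d ≈ 2.93 km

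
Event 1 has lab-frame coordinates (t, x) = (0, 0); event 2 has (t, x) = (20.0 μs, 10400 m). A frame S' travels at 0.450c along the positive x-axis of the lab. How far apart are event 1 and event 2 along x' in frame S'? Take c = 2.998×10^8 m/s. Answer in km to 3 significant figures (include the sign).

γ = 1/√(1 − 0.450²) = 1.1198
Δx' = γ(Δx − vΔt) = 1.1198 × (10400 m − 0.450×(2.998×10^8 m/s)×20.0×10^-6 s)
= 1.1198 × (7701.8 m) = 8.62 km

Δx' ≈ 8.62 km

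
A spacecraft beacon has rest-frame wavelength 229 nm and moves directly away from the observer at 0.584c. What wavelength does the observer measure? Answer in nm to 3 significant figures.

Relativistic Doppler: λ_obs = λ_src √((1+β)/(1−β))
= 229 × √(1.5840/0.41600) = 229 × 1.9513 = 447 nm

λ_obs ≈ 447 nm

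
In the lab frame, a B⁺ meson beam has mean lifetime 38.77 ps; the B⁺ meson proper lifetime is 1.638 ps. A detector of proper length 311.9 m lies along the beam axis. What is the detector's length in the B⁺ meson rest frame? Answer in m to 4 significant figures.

Time dilation ⇒ γ = Δt/τ₀ = 38.77/1.638 = 23.6691
Length contraction: L = L₀/γ = 311.9/23.6691 = 13.18 m

L ≈ 13.18 m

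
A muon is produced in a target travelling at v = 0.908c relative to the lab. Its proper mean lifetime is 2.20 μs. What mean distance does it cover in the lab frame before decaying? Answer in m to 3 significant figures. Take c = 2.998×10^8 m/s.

d ≈ 1430 m

γ = 1/√(1 − 0.908²) = 2.3868
Dilated lifetime: Δt = γτ₀ = 2.3868 × 2.20 μs = 5.2510 μs
d = vΔt = 0.908c × 5.2510 μs = 2.7222×10^8 m/s × 5.2510×10^-6 s = 1430 m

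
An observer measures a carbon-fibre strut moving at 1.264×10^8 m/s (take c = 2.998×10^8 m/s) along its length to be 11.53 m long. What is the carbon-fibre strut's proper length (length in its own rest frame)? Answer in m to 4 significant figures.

L₀ ≈ 12.72 m

β = v/c = 1.264×10^8 / 2.998×10^8 = 0.421614
γ = 1/√(1 − 0.421614²) = 1.10281
L₀ = γL = 1.10281 × 11.53 = 12.72 m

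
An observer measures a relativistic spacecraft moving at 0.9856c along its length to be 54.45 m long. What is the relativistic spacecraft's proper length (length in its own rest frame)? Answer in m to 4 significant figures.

γ = 1/√(1 − 0.9856²) = 5.91388
L₀ = γL = 5.91388 × 54.45 = 322.0 m

L₀ ≈ 322.0 m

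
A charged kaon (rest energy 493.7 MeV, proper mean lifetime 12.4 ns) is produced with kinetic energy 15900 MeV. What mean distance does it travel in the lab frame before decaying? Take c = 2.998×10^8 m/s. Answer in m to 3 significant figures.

γ = 1 + K/(m₀c²) = 1 + 15900/493.7 = 33.206
β = √(1 − 1/γ²) = 0.99955
Dilated lifetime: γτ₀ = 33.206 × 12.4 ns = 411.75 ns
d = βc·γτ₀ = 0.99955 × (2.998×10^8 m/s) × 4.1175×10^-7 s = 123 m

d ≈ 123 m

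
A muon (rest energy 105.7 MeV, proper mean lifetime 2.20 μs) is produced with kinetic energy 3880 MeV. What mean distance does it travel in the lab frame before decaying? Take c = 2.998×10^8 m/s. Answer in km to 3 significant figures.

γ = 1 + K/(m₀c²) = 1 + 3880/105.7 = 37.708
β = √(1 − 1/γ²) = 0.99965
Dilated lifetime: γτ₀ = 37.708 × 2.20 μs = 82.957 μs
d = βc·γτ₀ = 0.99965 × (2.998×10^8 m/s) × 8.2957×10^-5 s = 24.9 km

d ≈ 24.9 km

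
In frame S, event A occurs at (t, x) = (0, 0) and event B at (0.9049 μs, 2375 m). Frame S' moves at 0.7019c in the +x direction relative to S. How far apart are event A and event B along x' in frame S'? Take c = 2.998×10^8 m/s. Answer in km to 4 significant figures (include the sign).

Δx' ≈ 3.067 km

γ = 1/√(1 − 0.7019²) = 1.40395
Δx' = γ(Δx − vΔt) = 1.40395 × (2375 m − 0.7019×(2.998×10^8 m/s)×0.9049×10^-6 s)
= 1.40395 × (2184.58 m) = 3.067 km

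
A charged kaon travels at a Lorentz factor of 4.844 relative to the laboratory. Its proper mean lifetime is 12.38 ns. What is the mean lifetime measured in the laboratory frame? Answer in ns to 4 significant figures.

γ = 4.844 (given)
Time dilation: Δt = γτ₀ = 4.844 × 12.38 ns = 59.97 ns

Δt ≈ 59.97 ns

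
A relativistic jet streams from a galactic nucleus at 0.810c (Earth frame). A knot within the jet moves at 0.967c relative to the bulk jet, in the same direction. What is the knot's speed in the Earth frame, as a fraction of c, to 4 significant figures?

Relativistic velocity addition: u = (u' + v)/(1 + u'v/c²)
= (0.967 + 0.810)/(1 + 0.967×0.810) = 1.777/1.78327 = 0.9965

u ≈ 0.9965c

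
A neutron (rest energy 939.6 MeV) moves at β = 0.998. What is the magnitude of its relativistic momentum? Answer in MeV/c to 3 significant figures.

γ = 1/√(1 − 0.998²) = 15.819
p = γβm₀c = 15.819 × 0.998 × 939.6 MeV/c = 14800 MeV/c

p ≈ 14800 MeV/c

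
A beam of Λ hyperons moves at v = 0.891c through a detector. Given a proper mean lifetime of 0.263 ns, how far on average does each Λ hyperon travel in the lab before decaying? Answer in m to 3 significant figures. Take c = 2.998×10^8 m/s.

γ = 1/√(1 − 0.891²) = 2.2026
Dilated lifetime: Δt = γτ₀ = 2.2026 × 0.263 ns = 0.57929 ns
d = vΔt = 0.891c × 0.57929 ns = 2.6712×10^8 m/s × 5.7929×10^-10 s = 0.155 m

d ≈ 0.155 m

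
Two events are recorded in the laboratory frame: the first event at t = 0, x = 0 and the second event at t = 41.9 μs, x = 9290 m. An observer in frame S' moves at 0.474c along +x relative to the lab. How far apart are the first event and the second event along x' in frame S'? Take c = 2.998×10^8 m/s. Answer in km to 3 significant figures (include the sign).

Δx' ≈ 3.79 km

γ = 1/√(1 − 0.474²) = 1.1357
Δx' = γ(Δx − vΔt) = 1.1357 × (9290 m − 0.474×(2.998×10^8 m/s)×41.9×10^-6 s)
= 1.1357 × (3335.8 m) = 3.79 km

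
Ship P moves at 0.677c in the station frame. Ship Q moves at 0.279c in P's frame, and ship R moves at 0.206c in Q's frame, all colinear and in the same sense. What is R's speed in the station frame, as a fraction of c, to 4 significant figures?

u ≈ 0.8666c

Compose boost 2: (0.279 + 0.677)/(1 + 0.279×0.677) = 0.9560/1.18888 = 0.804116
Compose boost 3: (0.206 + 0.804116)/(1 + 0.206×0.804116) = 1.01012/1.16565 = 0.8666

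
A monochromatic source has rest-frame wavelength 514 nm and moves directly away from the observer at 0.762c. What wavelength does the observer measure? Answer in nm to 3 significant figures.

Relativistic Doppler: λ_obs = λ_src √((1+β)/(1−β))
= 514 × √(1.7620/0.23800) = 514 × 2.7209 = 1400 nm

λ_obs ≈ 1400 nm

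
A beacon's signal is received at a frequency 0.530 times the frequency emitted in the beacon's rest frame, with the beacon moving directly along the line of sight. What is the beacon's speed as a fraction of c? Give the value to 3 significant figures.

f_obs/f_src = √((1−β)/(1+β)) = 0.530  ⇒  (1−β)/(1+β) = 0.28090
β = |1 − D²|/(1 + D²) = |1 − 0.28090|/(1 + 0.28090) = 0.561

β ≈ 0.561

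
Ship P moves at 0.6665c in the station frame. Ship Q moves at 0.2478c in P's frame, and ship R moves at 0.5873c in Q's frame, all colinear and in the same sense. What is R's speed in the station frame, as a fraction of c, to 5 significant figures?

Compose boost 2: (0.2478 + 0.6665)/(1 + 0.2478×0.6665) = 0.91430/1.165159 = 0.7847000
Compose boost 3: (0.5873 + 0.7847000)/(1 + 0.5873×0.7847000) = 1.372000/1.460854 = 0.93918

u ≈ 0.93918c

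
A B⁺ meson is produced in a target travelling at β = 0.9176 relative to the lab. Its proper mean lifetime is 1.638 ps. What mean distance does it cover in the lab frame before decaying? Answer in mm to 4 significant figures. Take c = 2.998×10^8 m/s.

γ = 1/√(1 − 0.9176²) = 2.51569
Dilated lifetime: Δt = γτ₀ = 2.51569 × 1.638 ps = 4.12070 ps
d = vΔt = 0.9176c × 4.12070 ps = 2.75096×10^8 m/s × 4.12070×10^-12 s = 1.134 mm

d ≈ 1.134 mm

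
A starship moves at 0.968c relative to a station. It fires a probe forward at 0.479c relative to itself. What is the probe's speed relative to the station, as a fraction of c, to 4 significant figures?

u ≈ 0.9886c

Relativistic velocity addition: u = (u' + v)/(1 + u'v/c²)
= (0.479 + 0.968)/(1 + 0.479×0.968) = 1.447/1.46367 = 0.9886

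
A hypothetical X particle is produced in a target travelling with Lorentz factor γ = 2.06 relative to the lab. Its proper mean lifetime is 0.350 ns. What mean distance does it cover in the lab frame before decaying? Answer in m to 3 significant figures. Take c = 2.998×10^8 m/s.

β = √(1 − 1/γ²) = √(1 − 1/2.06²) = 0.87427
Dilated lifetime: Δt = γτ₀ = 2.06 × 0.350 ns = 0.72100 ns
d = vΔt = 0.87427c × 0.72100 ns = 2.6211×10^8 m/s × 7.2100×10^-10 s = 0.189 m

d ≈ 0.189 m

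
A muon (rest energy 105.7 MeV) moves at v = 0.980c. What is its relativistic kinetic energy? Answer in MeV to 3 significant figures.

K ≈ 425 MeV

γ = 1/√(1 − 0.980²) = 5.0252
K = (γ − 1)m₀c² = (5.0252 − 1) × 105.7 MeV = 4.0252 × 105.7 MeV = 425 MeV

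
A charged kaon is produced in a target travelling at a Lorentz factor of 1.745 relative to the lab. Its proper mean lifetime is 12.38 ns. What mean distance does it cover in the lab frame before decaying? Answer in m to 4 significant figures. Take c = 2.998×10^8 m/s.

β = √(1 − 1/γ²) = √(1 − 1/1.745²) = 0.819509
Dilated lifetime: Δt = γτ₀ = 1.745 × 12.38 ns = 21.6031 ns
d = vΔt = 0.819509c × 21.6031 ns = 2.45689×10^8 m/s × 2.16031×10^-8 s = 5.308 m

d ≈ 5.308 m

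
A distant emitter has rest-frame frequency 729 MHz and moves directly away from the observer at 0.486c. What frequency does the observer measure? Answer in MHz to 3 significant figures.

Relativistic Doppler: f_obs = f_src √((1−β)/(1+β))
= 729 × √(0.51400/1.4860) = 729 × 0.58813 = 429 MHz

f_obs ≈ 429 MHz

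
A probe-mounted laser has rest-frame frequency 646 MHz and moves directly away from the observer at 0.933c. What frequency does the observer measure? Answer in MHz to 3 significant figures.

Relativistic Doppler: f_obs = f_src √((1−β)/(1+β))
= 646 × √(0.067000/1.9330) = 646 × 0.18618 = 120 MHz

f_obs ≈ 120 MHz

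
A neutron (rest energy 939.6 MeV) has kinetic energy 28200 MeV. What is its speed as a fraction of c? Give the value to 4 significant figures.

γ = 1 + K/(m₀c²) = 1 + 28200/939.6 = 31.0128
β = √(1 − 1/γ²) = 0.9995

β ≈ 0.9995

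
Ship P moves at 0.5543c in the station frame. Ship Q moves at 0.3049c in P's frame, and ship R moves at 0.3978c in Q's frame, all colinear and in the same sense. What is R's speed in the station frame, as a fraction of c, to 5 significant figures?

Compose boost 2: (0.3049 + 0.5543)/(1 + 0.3049×0.5543) = 0.85920/1.169006 = 0.7349834
Compose boost 3: (0.3978 + 0.7349834)/(1 + 0.3978×0.7349834) = 1.132783/1.292376 = 0.87651

u ≈ 0.87651c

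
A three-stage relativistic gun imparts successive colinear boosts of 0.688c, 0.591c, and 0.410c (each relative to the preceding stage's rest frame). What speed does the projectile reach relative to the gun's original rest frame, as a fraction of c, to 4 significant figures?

Compose boost 2: (0.591 + 0.688)/(1 + 0.591×0.688) = 1.279/1.40661 = 0.909280
Compose boost 3: (0.410 + 0.909280)/(1 + 0.410×0.909280) = 1.31928/1.37280 = 0.9610

u ≈ 0.9610c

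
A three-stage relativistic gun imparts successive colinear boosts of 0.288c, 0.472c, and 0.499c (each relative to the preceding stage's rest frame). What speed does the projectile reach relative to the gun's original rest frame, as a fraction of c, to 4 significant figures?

Compose boost 2: (0.472 + 0.288)/(1 + 0.472×0.288) = 0.7600/1.13594 = 0.669052
Compose boost 3: (0.499 + 0.669052)/(1 + 0.499×0.669052) = 1.16805/1.33386 = 0.8757

u ≈ 0.8757c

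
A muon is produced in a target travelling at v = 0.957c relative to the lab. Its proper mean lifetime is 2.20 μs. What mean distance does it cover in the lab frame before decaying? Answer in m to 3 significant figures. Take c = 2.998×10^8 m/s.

γ = 1/√(1 − 0.957²) = 3.4472
Dilated lifetime: Δt = γτ₀ = 3.4472 × 2.20 μs = 7.5839 μs
d = vΔt = 0.957c × 7.5839 μs = 2.8691×10^8 m/s × 7.5839×10^-6 s = 2180 m

d ≈ 2180 m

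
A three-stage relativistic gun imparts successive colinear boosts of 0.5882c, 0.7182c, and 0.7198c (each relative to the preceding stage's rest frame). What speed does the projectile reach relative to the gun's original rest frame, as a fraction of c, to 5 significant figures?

u ≈ 0.98624c

Compose boost 2: (0.7182 + 0.5882)/(1 + 0.7182×0.5882) = 1.3064/1.422445 = 0.9184185
Compose boost 3: (0.7198 + 0.9184185)/(1 + 0.7198×0.9184185) = 1.638218/1.661078 = 0.98624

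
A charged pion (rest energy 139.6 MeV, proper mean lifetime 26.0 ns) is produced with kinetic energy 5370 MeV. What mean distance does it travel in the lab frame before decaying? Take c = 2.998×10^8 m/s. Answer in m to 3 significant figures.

γ = 1 + K/(m₀c²) = 1 + 5370/139.6 = 39.467
β = √(1 − 1/γ²) = 0.99968
Dilated lifetime: γτ₀ = 39.467 × 26.0 ns = 1026.1 ns
d = βc·γτ₀ = 0.99968 × (2.998×10^8 m/s) × 1.0261×10^-6 s = 308 m

d ≈ 308 m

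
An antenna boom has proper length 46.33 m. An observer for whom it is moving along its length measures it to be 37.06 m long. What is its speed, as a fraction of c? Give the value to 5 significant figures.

γ = L₀/L = 46.33/37.06 = 1.250135
β = √(1 − 1/γ²) = 0.60012

β ≈ 0.60012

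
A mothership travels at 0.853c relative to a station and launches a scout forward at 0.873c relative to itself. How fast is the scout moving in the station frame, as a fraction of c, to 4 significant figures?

Compose boost 2: (0.873 + 0.853)/(1 + 0.873×0.853) = 1.726/1.74467 = 0.9893

u ≈ 0.9893c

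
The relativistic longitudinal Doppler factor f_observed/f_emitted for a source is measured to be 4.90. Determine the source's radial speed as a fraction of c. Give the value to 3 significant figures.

f_obs/f_src = √((1+β)/(1−β)) = 4.90  ⇒  (1+β)/(1−β) = 24.010
β = |1 − D²|/(1 + D²) = |1 − 24.010|/(1 + 24.010) = 0.920

β ≈ 0.920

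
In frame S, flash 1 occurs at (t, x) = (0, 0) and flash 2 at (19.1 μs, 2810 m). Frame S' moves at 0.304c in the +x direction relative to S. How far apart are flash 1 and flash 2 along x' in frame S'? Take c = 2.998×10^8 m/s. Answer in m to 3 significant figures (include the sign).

γ = 1/√(1 − 0.304²) = 1.0497
Δx' = γ(Δx − vΔt) = 1.0497 × (2810 m − 0.304×(2.998×10^8 m/s)×19.1×10^-6 s)
= 1.0497 × (1069.2 m) = 1120 m

Δx' ≈ 1120 m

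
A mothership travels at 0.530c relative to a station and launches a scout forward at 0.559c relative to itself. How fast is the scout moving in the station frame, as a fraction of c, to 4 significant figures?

Compose boost 2: (0.559 + 0.530)/(1 + 0.559×0.530) = 1.089/1.29627 = 0.8401

u ≈ 0.8401c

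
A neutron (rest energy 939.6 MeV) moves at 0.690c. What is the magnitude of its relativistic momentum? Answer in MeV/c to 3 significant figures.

p ≈ 896 MeV/c

γ = 1/√(1 − 0.690²) = 1.3816
p = γβm₀c = 1.3816 × 0.690 × 939.6 MeV/c = 896 MeV/c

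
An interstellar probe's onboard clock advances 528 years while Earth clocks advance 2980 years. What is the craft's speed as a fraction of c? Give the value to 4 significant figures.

β ≈ 0.9842

γ = Δt/τ₀ = 2980/528 = 5.64394
β = √(1 − 1/γ²) = √(1 − 1/5.64394²) = 0.9842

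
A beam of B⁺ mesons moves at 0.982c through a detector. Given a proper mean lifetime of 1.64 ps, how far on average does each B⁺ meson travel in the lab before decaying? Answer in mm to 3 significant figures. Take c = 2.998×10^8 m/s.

d ≈ 2.56 mm

γ = 1/√(1 − 0.982²) = 5.2943
Dilated lifetime: Δt = γτ₀ = 5.2943 × 1.64 ps = 8.6827 ps
d = vΔt = 0.982c × 8.6827 ps = 2.9440×10^8 m/s × 8.6827×10^-12 s = 2.56 mm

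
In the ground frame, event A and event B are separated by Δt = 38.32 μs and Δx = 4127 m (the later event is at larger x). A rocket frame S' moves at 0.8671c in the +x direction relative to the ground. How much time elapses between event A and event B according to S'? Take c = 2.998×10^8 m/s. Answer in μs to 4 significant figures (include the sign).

Δt' ≈ 52.96 μs

γ = 1/√(1 − 0.8671²) = 2.00749
Δt' = γ(Δt − vΔx/c²) = 2.00749 × (38.32 μs − 0.8671×4127 m / (2.998×10^8 m/s))
= 2.00749 × (26.3836 μs) = 52.96 μs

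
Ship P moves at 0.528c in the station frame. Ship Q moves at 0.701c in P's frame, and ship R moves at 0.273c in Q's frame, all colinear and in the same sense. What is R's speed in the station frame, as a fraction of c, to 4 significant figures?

Compose boost 2: (0.701 + 0.528)/(1 + 0.701×0.528) = 1.229/1.37013 = 0.896996
Compose boost 3: (0.273 + 0.896996)/(1 + 0.273×0.896996) = 1.17000/1.24488 = 0.9398

u ≈ 0.9398c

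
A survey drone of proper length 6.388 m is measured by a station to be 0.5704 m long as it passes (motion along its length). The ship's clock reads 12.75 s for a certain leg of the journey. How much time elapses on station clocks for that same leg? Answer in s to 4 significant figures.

Length contraction ⇒ γ = L₀/L = 6.388/0.5704 = 11.1992
Time dilation: Δt = γτ₀ = 11.1992 × 12.75 s = 142.8 s

Δt ≈ 142.8 s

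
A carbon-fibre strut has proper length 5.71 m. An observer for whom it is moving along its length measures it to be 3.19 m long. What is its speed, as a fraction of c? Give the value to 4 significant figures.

β ≈ 0.8294

γ = L₀/L = 5.71/3.19 = 1.78997
β = √(1 − 1/γ²) = 0.8294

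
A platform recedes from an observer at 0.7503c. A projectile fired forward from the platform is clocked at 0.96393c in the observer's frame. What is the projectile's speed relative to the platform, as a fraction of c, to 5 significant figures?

u' ≈ 0.77189c

Inverse velocity addition: u' = (u − v)/(1 − uv/c²)
= (0.96393 − 0.7503)/(1 − 0.96393×0.7503) = 0.21363/0.2767633 = 0.77189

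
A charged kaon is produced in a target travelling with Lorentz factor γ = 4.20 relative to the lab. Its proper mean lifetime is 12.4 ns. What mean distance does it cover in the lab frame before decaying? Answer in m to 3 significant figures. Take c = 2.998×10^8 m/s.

d ≈ 15.2 m

β = √(1 − 1/γ²) = √(1 − 1/4.20²) = 0.97124
Dilated lifetime: Δt = γτ₀ = 4.20 × 12.4 ns = 52.080 ns
d = vΔt = 0.97124c × 52.080 ns = 2.9118×10^8 m/s × 5.2080×10^-8 s = 15.2 m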